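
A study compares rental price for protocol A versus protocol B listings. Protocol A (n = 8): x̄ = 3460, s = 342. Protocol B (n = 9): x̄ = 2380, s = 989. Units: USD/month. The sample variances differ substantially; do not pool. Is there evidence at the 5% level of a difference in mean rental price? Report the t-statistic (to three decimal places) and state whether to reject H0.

t = 3.076; reject H0

Let group 1 = protocol A, group 2 = protocol B. H0: μ_1 = μ_2; H1: μ_1 ≠ μ_2 (Welch's two-sample t-test, two-sided).
t = (x̄_1 − x̄_2)/√(s_1²/n_1 + s_2²/n_2) = (3460 − 2380)/√(342²/8 + 989²/9) = 3.076
Welch–Satterthwaite df ≈ 10.09
Two-sided p-value ≈ 0.012
Since p ≈ 0.012 < α = 0.05, reject H0; the data support H1.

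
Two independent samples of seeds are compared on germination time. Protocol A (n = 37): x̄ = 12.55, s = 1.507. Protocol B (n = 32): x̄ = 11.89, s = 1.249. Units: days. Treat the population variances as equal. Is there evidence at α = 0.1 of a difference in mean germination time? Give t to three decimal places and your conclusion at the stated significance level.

Let group 1 = protocol A, group 2 = protocol B. H0: μ_1 = μ_2; H1: μ_1 ≠ μ_2 (two-sample pooled-variance t-test, two-sided).
s_p² = [(37−1)·1.507² + (32−1)·1.249²]/(37+32−2) = 1.94206
t = (12.55 − 11.89)/√[1.94206·(1/37 + 1/32)] = 1.962
df = n₁ + n₂ − 2 = 67
Two-sided p-value ≈ 0.054
Since p ≈ 0.054 < α = 0.1, reject H0; the data support H1.

t = 1.962; reject H0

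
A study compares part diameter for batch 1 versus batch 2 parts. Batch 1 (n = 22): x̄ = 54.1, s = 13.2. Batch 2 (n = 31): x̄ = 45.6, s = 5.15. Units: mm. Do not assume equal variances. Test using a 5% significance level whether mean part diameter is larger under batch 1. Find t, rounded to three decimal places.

2.869

Let group 1 = batch 1, group 2 = batch 2. H0: μ_1 = μ_2; H1: μ_1 > μ_2 (Welch's two-sample t-test, right-tailed).
t = (x̄_1 − x̄_2)/√(s_1²/n_1 + s_2²/n_2) = (54.1 − 45.6)/√(13.2²/22 + 5.15²/31) = 2.869
Welch–Satterthwaite df ≈ 25.57
p-value = P(T ≥ 2.869) ≈ 0.004
Since p ≈ 0.004 < α = 0.05, reject H0; the data support H1.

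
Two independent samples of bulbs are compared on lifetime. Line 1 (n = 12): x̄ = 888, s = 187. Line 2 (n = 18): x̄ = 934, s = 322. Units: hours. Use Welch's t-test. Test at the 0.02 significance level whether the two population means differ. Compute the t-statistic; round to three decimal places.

-0.494

Let group 1 = line 1, group 2 = line 2. H0: μ_1 = μ_2; H1: μ_1 ≠ μ_2 (Welch's two-sample t-test, two-sided).
t = (x̄_1 − x̄_2)/√(s_1²/n_1 + s_2²/n_2) = (888 − 934)/√(187²/12 + 322²/18) = -0.494
Welch–Satterthwaite df ≈ 27.62
Two-sided p-value ≈ 0.625
Since p ≈ 0.625 > α = 0.02, fail to reject H0; the data do not provide sufficient evidence against H0.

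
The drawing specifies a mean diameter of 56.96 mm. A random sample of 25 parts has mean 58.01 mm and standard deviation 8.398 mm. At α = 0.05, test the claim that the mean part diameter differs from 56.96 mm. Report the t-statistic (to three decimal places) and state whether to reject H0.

t = 0.625; fail to reject H0

H0: μ = 56.96; H1: μ ≠ 56.96 (one-sample t-test, two-sided).
t = (x̄ − μ₀)/(s/√n) = (58.01 − 56.96)/(8.398/√25) = 0.625
df = n − 1 = 24
Two-sided p-value ≈ 0.5378
Since p ≈ 0.5378 > α = 0.05, fail to reject H0; the data do not provide sufficient evidence against H0.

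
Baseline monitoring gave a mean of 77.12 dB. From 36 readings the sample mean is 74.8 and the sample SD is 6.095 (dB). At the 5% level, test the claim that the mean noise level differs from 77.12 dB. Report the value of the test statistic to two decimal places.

-2.28

H0: μ = 77.12; H1: μ ≠ 77.12 (one-sample t-test, two-sided).
t = (x̄ − μ₀)/(s/√n) = (74.8 − 77.12)/(6.095/√36) = -2.28
df = n − 1 = 35
Two-sided p-value ≈ 0.0286
Since p ≈ 0.0286 < α = 0.05, reject H0; the evidence is statistically significant.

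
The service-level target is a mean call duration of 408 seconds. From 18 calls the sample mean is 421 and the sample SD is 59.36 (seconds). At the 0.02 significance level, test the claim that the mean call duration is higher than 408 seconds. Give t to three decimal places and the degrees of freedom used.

t = 0.929, df = 17

H0: μ = 408; H1: μ > 408 (one-sample t-test, right-tailed).
t = (x̄ − μ₀)/(s/√n) = (421 − 408)/(59.36/√18) = 0.929
df = n − 1 = 17
p-value = P(T ≥ 0.929) ≈ 0.1829
Since p ≈ 0.1829 > α = 0.02, fail to reject H0; the data do not provide sufficient evidence against H0.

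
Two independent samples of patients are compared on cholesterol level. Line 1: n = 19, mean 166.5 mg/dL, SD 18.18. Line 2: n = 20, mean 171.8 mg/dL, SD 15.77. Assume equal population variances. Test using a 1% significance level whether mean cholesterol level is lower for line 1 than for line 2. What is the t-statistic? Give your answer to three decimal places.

Let group 1 = line 1, group 2 = line 2. H0: μ_1 = μ_2; H1: μ_1 < μ_2 (two-sample pooled-variance t-test, left-tailed).
s_p² = [(19−1)·18.18² + (20−1)·15.77²]/(19+20−2) = 288.497
t = (166.5 − 171.8)/√[288.497·(1/19 + 1/20)] = -0.974
df = n₁ + n₂ − 2 = 37
p-value = P(T ≤ -0.974) ≈ 0.168
Since p ≈ 0.168 > α = 0.01, fail to reject H0; the evidence is not statistically significant.

-0.974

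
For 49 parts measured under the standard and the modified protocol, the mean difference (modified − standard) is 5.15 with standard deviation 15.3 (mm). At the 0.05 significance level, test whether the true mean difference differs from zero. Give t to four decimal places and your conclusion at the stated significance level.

t = 2.3562; reject H0

H0: μ_d = 0; H1: μ_d ≠ 0 (paired t-test on the differences, two-sided).
t = d̄/(s_d/√n) = 5.15/(15.3/√49) = 2.3562
df = n − 1 = 48
Two-sided p-value ≈ 0.023
Since p ≈ 0.023 < α = 0.05, reject H0; the evidence is statistically significant.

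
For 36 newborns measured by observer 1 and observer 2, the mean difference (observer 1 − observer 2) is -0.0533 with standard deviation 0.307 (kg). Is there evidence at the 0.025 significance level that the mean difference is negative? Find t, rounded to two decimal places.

-1.04

H0: μ_d = 0; H1: μ_d < 0 (paired t-test on the differences, left-tailed).
t = d̄/(s_d/√n) = -0.0533/(0.307/√36) = -1.04
df = n − 1 = 35
p-value = P(T ≤ -1.04) ≈ 0.1523
Since p ≈ 0.1523 > α = 0.025, fail to reject H0; the data do not provide sufficient evidence against H0.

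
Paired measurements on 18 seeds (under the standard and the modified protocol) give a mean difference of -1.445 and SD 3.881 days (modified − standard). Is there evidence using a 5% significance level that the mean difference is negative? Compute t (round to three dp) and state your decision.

H0: μ_d = 0; H1: μ_d < 0 (paired t-test on the differences, left-tailed).
t = d̄/(s_d/√n) = -1.445/(3.881/√18) = -1.580
df = n − 1 = 17
p-value = P(T ≤ -1.580) ≈ 0.066
Since p ≈ 0.066 > α = 0.05, fail to reject H0; the data do not provide sufficient evidence against H0.

t = -1.580; fail to reject H0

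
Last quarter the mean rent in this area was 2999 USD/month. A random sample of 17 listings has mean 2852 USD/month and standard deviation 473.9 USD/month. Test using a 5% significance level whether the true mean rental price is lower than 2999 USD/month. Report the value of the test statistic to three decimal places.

H0: μ = 2999; H1: μ < 2999 (one-sample t-test, left-tailed).
t = (x̄ − μ₀)/(s/√n) = (2852 − 2999)/(473.9/√17) = -1.279
df = n − 1 = 16
p-value = P(T ≤ -1.279) ≈ 0.1096
Since p ≈ 0.1096 > α = 0.05, fail to reject H0; the evidence is not statistically significant.

-1.279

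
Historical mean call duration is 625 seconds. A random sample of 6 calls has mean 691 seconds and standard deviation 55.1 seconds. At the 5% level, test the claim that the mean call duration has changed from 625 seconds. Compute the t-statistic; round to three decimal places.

H0: μ = 625; H1: μ ≠ 625 (one-sample t-test, two-sided).
t = (x̄ − μ₀)/(s/√n) = (691 − 625)/(55.1/√6) = 2.934
df = n − 1 = 5
Two-sided p-value ≈ 0.032
Since p ≈ 0.032 < α = 0.05, reject H0; the evidence is statistically significant.

2.934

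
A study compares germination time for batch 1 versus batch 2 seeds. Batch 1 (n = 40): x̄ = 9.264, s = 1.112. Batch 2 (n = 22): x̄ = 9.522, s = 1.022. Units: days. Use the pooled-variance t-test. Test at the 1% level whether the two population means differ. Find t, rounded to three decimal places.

-0.899

Let group 1 = batch 1, group 2 = batch 2. H0: μ_1 = μ_2; H1: μ_1 ≠ μ_2 (two-sample pooled-variance t-test, two-sided).
s_p² = [(40−1)·1.112² + (22−1)·1.022²]/(40+22−2) = 1.16932
t = (9.264 − 9.522)/√[1.16932·(1/40 + 1/22)] = -0.899
df = n₁ + n₂ − 2 = 60
Two-sided p-value ≈ 0.3723
Since p ≈ 0.3723 > α = 0.01, fail to reject H0; the evidence is not statistically significant.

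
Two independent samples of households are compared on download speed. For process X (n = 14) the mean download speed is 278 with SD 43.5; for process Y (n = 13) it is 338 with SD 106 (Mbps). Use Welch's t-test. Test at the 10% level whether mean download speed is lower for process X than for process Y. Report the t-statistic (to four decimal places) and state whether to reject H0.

Let group 1 = process X, group 2 = process Y. H0: μ_1 = μ_2; H1: μ_1 < μ_2 (Welch's two-sample t-test, left-tailed).
t = (x̄_1 − x̄_2)/√(s_1²/n_1 + s_2²/n_2) = (278 − 338)/√(43.5²/14 + 106²/13) = -1.8979
Welch–Satterthwaite df ≈ 15.69
p-value = P(T ≤ -1.8979) ≈ 0.038
Since p ≈ 0.038 < α = 0.1, reject H0; the evidence is statistically significant.

t = -1.8979; reject H0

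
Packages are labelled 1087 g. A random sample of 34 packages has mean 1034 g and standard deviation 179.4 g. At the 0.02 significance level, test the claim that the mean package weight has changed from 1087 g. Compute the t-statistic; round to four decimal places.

H0: μ = 1087; H1: μ ≠ 1087 (one-sample t-test, two-sided).
t = (x̄ − μ₀)/(s/√n) = (1034 − 1087)/(179.4/√34) = -1.7226
df = n − 1 = 33
Two-sided p-value ≈ 0.0943
Since p ≈ 0.0943 > α = 0.02, fail to reject H0; the data do not provide sufficient evidence against H0.

-1.7226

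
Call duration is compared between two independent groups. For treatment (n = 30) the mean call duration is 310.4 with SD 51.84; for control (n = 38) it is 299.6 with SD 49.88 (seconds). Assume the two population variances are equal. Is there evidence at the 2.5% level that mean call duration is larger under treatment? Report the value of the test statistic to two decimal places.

Let group 1 = treatment, group 2 = control. H0: μ_1 = μ_2; H1: μ_1 > μ_2 (two-sample pooled-variance t-test, right-tailed).
s_p² = [(30−1)·51.84² + (38−1)·49.88²]/(30+38−2) = 2575.62
t = (310.4 − 299.6)/√[2575.62·(1/30 + 1/38)] = 0.87
df = n₁ + n₂ − 2 = 66
p-value = P(T ≥ 0.87) ≈ 0.1934
Since p ≈ 0.1934 > α = 0.025, fail to reject H0; the evidence is not statistically significant.

0.87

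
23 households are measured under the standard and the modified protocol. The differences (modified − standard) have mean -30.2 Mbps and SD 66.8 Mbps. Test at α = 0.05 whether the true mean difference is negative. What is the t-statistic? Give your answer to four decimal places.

-2.1682

H0: μ_d = 0; H1: μ_d < 0 (paired t-test on the differences, left-tailed).
t = d̄/(s_d/√n) = -30.2/(66.8/√23) = -2.1682
df = n − 1 = 22
p-value = P(T ≤ -2.1682) ≈ 0.0206
Since p ≈ 0.0206 < α = 0.05, reject H0; the data support H1.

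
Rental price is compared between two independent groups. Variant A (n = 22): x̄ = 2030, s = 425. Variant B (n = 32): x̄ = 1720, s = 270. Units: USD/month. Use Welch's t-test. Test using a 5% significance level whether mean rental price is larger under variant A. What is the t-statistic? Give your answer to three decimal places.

Let group 1 = variant A, group 2 = variant B. H0: μ_1 = μ_2; H1: μ_1 > μ_2 (Welch's two-sample t-test, right-tailed).
t = (x̄_1 − x̄_2)/√(s_1²/n_1 + s_2²/n_2) = (2030 − 1720)/√(425²/22 + 270²/32) = 3.027
Welch–Satterthwaite df ≈ 32.57
p-value = P(T ≥ 3.027) ≈ 0.002
Since p ≈ 0.002 < α = 0.05, reject H0; the evidence is statistically significant.

3.027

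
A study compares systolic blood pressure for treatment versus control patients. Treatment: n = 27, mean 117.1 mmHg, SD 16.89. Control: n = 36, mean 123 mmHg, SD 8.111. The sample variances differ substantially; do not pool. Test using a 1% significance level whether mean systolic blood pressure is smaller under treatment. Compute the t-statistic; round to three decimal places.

Let group 1 = treatment, group 2 = control. H0: μ_1 = μ_2; H1: μ_1 < μ_2 (Welch's two-sample t-test, left-tailed).
t = (x̄_1 − x̄_2)/√(s_1²/n_1 + s_2²/n_2) = (117.1 − 123)/√(16.89²/27 + 8.111²/36) = -1.676
Welch–Satterthwaite df ≈ 34.99
p-value = P(T ≤ -1.676) ≈ 0.051
Since p ≈ 0.051 > α = 0.01, fail to reject H0; the data do not provide sufficient evidence against H0.

-1.676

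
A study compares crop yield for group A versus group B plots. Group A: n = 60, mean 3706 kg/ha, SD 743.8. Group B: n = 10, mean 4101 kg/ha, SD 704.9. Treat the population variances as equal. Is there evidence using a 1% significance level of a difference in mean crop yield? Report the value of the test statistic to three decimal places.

-1.565

Let group 1 = group A, group 2 = group B. H0: μ_1 = μ_2; H1: μ_1 ≠ μ_2 (two-sample pooled-variance t-test, two-sided).
s_p² = [(60−1)·743.8² + (10−1)·704.9²]/(60+10−2) = 545780
t = (3706 − 4101)/√[545780·(1/60 + 1/10)] = -1.565
df = n₁ + n₂ − 2 = 68
Two-sided p-value ≈ 0.122
Since p ≈ 0.122 > α = 0.01, fail to reject H0; the data do not provide sufficient evidence against H0.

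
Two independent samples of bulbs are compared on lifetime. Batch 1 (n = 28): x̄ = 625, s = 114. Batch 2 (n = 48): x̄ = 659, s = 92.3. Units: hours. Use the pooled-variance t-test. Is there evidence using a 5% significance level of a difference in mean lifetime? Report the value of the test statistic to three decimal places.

-1.419

Let group 1 = batch 1, group 2 = batch 2. H0: μ_1 = μ_2; H1: μ_1 ≠ μ_2 (two-sample pooled-variance t-test, two-sided).
s_p² = [(28−1)·114² + (48−1)·92.3²]/(28+48−2) = 10152.7
t = (625 − 659)/√[10152.7·(1/28 + 1/48)] = -1.419
df = n₁ + n₂ − 2 = 74
Two-sided p-value ≈ 0.1601
Since p ≈ 0.1601 > α = 0.05, fail to reject H0; the data do not provide sufficient evidence against H0.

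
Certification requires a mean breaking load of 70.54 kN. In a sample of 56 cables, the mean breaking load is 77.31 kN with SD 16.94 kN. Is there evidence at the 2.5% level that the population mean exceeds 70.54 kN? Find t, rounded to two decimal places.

H0: μ = 70.54; H1: μ > 70.54 (one-sample t-test, right-tailed).
t = (x̄ − μ₀)/(s/√n) = (77.31 − 70.54)/(16.94/√56) = 2.99
df = n − 1 = 55
p-value = P(T ≥ 2.99) ≈ 0.002
Since p ≈ 0.002 < α = 0.025, reject H0; the data support H1.

2.99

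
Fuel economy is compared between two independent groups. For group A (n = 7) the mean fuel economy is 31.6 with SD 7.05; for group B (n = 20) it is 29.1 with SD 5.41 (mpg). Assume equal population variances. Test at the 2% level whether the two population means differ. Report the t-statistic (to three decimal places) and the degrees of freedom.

Let group 1 = group A, group 2 = group B. H0: μ_1 = μ_2; H1: μ_1 ≠ μ_2 (two-sample pooled-variance t-test, two-sided).
s_p² = [(7−1)·7.05² + (20−1)·5.41²]/(7+20−2) = 34.1724
t = (31.6 − 29.1)/√[34.1724·(1/7 + 1/20)] = 0.974
df = n₁ + n₂ − 2 = 25
Two-sided p-value ≈ 0.339
Since p ≈ 0.339 > α = 0.02, fail to reject H0; the data do not provide sufficient evidence against H0.

t = 0.974, df = 25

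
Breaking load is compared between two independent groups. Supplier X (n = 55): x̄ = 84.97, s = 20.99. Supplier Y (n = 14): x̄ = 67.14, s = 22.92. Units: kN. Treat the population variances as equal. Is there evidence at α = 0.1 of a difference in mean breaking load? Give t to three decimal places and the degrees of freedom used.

Let group 1 = supplier X, group 2 = supplier Y. H0: μ_1 = μ_2; H1: μ_1 ≠ μ_2 (two-sample pooled-variance t-test, two-sided).
s_p² = [(55−1)·20.99² + (14−1)·22.92²]/(55+14−2) = 457.023
t = (84.97 − 67.14)/√[457.023·(1/55 + 1/14)] = 2.786
df = n₁ + n₂ − 2 = 67
Two-sided p-value ≈ 0.0069
Since p ≈ 0.0069 < α = 0.1, reject H0; the evidence is statistically significant.

t = 2.786, df = 67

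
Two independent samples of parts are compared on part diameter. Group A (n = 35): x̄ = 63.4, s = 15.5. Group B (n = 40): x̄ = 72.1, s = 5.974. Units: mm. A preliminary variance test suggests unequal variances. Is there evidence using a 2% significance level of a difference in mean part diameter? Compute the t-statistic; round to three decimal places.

-3.124

Let group 1 = group A, group 2 = group B. H0: μ_1 = μ_2; H1: μ_1 ≠ μ_2 (Welch's two-sample t-test, two-sided).
t = (x̄_1 − x̄_2)/√(s_1²/n_1 + s_2²/n_2) = (63.4 − 72.1)/√(15.5²/35 + 5.974²/40) = -3.124
Welch–Satterthwaite df ≈ 42.78
Two-sided p-value ≈ 0.0032
Since p ≈ 0.0032 < α = 0.02, reject H0; the evidence is statistically significant.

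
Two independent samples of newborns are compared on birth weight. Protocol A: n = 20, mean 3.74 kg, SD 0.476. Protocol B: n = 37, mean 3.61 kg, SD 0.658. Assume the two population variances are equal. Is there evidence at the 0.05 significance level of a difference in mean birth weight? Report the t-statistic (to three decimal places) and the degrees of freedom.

t = 0.779, df = 55

Let group 1 = protocol A, group 2 = protocol B. H0: μ_1 = μ_2; H1: μ_1 ≠ μ_2 (two-sample pooled-variance t-test, two-sided).
s_p² = [(20−1)·0.476² + (37−1)·0.658²]/(20+37−2) = 0.361666
t = (3.74 − 3.61)/√[0.361666·(1/20 + 1/37)] = 0.779
df = n₁ + n₂ − 2 = 55
Two-sided p-value ≈ 0.4394
Since p ≈ 0.4394 > α = 0.05, fail to reject H0; the data do not provide sufficient evidence against H0.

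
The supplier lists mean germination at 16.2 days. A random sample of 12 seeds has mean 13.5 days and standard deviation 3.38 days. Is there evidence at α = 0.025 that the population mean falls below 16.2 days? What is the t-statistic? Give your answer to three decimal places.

-2.767

H0: μ = 16.2; H1: μ < 16.2 (one-sample t-test, left-tailed).
t = (x̄ − μ₀)/(s/√n) = (13.5 − 16.2)/(3.38/√12) = -2.767
df = n − 1 = 11
p-value = P(T ≤ -2.767) ≈ 0.0092
Since p ≈ 0.0092 < α = 0.025, reject H0; the data support H1.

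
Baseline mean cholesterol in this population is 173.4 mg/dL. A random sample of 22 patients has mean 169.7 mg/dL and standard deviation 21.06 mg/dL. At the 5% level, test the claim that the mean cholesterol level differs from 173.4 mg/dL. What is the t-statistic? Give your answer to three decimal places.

H0: μ = 173.4; H1: μ ≠ 173.4 (one-sample t-test, two-sided).
t = (x̄ − μ₀)/(s/√n) = (169.7 − 173.4)/(21.06/√22) = -0.824
df = n − 1 = 21
Two-sided p-value ≈ 0.4192
Since p ≈ 0.4192 > α = 0.05, fail to reject H0; the data do not provide sufficient evidence against H0.

-0.824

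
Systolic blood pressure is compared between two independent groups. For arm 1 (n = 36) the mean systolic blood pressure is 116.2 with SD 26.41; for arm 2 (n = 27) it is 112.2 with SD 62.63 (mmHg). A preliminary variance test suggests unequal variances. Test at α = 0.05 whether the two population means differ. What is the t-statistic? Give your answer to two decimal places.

Let group 1 = arm 1, group 2 = arm 2. H0: μ_1 = μ_2; H1: μ_1 ≠ μ_2 (Welch's two-sample t-test, two-sided).
t = (x̄_1 − x̄_2)/√(s_1²/n_1 + s_2²/n_2) = (116.2 − 112.2)/√(26.41²/36 + 62.63²/27) = 0.31
Welch–Satterthwaite df ≈ 32.96
Two-sided p-value ≈ 0.757
Since p ≈ 0.757 > α = 0.05, fail to reject H0; the evidence is not statistically significant.

0.31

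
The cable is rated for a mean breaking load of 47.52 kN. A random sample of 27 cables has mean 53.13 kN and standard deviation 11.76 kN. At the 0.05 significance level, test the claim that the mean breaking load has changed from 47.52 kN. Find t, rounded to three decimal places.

2.479

H0: μ = 47.52; H1: μ ≠ 47.52 (one-sample t-test, two-sided).
t = (x̄ − μ₀)/(s/√n) = (53.13 − 47.52)/(11.76/√27) = 2.479
df = n − 1 = 26
Two-sided p-value ≈ 0.0200
Since p ≈ 0.0200 < α = 0.05, reject H0; the evidence is statistically significant.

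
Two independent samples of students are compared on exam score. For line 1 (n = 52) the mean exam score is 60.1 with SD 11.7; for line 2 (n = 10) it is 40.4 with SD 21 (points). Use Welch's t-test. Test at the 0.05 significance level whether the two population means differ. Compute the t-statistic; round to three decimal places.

Let group 1 = line 1, group 2 = line 2. H0: μ_1 = μ_2; H1: μ_1 ≠ μ_2 (Welch's two-sample t-test, two-sided).
t = (x̄_1 − x̄_2)/√(s_1²/n_1 + s_2²/n_2) = (60.1 − 40.4)/√(11.7²/52 + 21²/10) = 2.882
Welch–Satterthwaite df ≈ 10.10
Two-sided p-value ≈ 0.016
Since p ≈ 0.016 < α = 0.05, reject H0; the data support H1.

2.882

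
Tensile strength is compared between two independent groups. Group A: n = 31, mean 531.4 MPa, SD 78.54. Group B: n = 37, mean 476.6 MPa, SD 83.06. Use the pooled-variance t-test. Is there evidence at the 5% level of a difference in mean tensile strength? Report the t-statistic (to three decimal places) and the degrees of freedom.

t = 2.777, df = 66

Let group 1 = group A, group 2 = group B. H0: μ_1 = μ_2; H1: μ_1 ≠ μ_2 (two-sample pooled-variance t-test, two-sided).
s_p² = [(31−1)·78.54² + (37−1)·83.06²]/(31+37−2) = 6566.95
t = (531.4 − 476.6)/√[6566.95·(1/31 + 1/37)] = 2.777
df = n₁ + n₂ − 2 = 66
Two-sided p-value ≈ 0.007
Since p ≈ 0.007 < α = 0.05, reject H0; the evidence is statistically significant.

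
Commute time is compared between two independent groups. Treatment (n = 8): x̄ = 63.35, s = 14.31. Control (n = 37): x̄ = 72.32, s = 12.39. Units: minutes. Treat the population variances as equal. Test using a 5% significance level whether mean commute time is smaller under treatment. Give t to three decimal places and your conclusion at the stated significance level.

Let group 1 = treatment, group 2 = control. H0: μ_1 = μ_2; H1: μ_1 < μ_2 (two-sample pooled-variance t-test, left-tailed).
s_p² = [(8−1)·14.31² + (37−1)·12.39²]/(8+37−2) = 161.857
t = (63.35 − 72.32)/√[161.857·(1/8 + 1/37)] = -1.808
df = n₁ + n₂ − 2 = 43
p-value = P(T ≤ -1.808) ≈ 0.0388
Since p ≈ 0.0388 < α = 0.05, reject H0; the evidence is statistically significant.

t = -1.808; reject H0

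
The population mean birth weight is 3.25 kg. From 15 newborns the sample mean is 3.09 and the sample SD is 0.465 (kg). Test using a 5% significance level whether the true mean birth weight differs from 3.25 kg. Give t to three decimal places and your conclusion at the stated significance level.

H0: μ = 3.25; H1: μ ≠ 3.25 (one-sample t-test, two-sided).
t = (x̄ − μ₀)/(s/√n) = (3.09 − 3.25)/(0.465/√15) = -1.333
df = n − 1 = 14
Two-sided p-value ≈ 0.2039
Since p ≈ 0.2039 > α = 0.05, fail to reject H0; the data do not provide sufficient evidence against H0.

t = -1.333; fail to reject H0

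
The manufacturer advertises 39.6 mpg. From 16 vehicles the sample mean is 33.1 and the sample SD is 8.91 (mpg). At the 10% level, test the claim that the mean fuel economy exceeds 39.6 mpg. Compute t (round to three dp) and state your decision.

H0: μ = 39.6; H1: μ > 39.6 (one-sample t-test, right-tailed).
t = (x̄ − μ₀)/(s/√n) = (33.1 − 39.6)/(8.91/√16) = -2.918
df = n − 1 = 15
p-value = P(T ≥ -2.918) ≈ 0.995
Since p ≈ 0.995 > α = 0.1, fail to reject H0; the data do not provide sufficient evidence against H0.

t = -2.918; fail to reject H0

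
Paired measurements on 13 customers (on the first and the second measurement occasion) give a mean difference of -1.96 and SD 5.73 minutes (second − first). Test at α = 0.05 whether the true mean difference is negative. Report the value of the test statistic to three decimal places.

H0: μ_d = 0; H1: μ_d < 0 (paired t-test on the differences, left-tailed).
t = d̄/(s_d/√n) = -1.96/(5.73/√13) = -1.233
df = n − 1 = 12
p-value = P(T ≤ -1.233) ≈ 0.1205
Since p ≈ 0.1205 > α = 0.05, fail to reject H0; the data do not provide sufficient evidence against H0.

-1.233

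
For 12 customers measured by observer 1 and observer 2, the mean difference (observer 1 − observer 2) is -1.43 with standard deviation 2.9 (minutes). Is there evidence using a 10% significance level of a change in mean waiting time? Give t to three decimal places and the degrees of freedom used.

H0: μ_d = 0; H1: μ_d ≠ 0 (paired t-test on the differences, two-sided).
t = d̄/(s_d/√n) = -1.43/(2.9/√12) = -1.708
df = n − 1 = 11
Two-sided p-value ≈ 0.1156
Since p ≈ 0.1156 > α = 0.1, fail to reject H0; the data do not provide sufficient evidence against H0.

t = -1.708, df = 11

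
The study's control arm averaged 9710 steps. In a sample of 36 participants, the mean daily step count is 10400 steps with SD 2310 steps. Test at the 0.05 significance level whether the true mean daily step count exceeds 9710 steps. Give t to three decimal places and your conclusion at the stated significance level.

H0: μ = 9710; H1: μ > 9710 (one-sample t-test, right-tailed).
t = (x̄ − μ₀)/(s/√n) = (10400 − 9710)/(2310/√36) = 1.792
df = n − 1 = 35
p-value = P(T ≥ 1.792) ≈ 0.0409
Since p ≈ 0.0409 < α = 0.05, reject H0; the evidence is statistically significant.

t = 1.792; reject H0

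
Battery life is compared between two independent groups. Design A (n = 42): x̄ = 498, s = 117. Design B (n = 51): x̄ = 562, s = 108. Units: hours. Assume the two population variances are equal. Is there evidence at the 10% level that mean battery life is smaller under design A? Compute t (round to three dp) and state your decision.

t = -2.739; reject H0

Let group 1 = design A, group 2 = design B. H0: μ_1 = μ_2; H1: μ_1 < μ_2 (two-sample pooled-variance t-test, left-tailed).
s_p² = [(42−1)·117² + (51−1)·108²]/(42+51−2) = 12576.4
t = (498 − 562)/√[12576.4·(1/42 + 1/51)] = -2.739
df = n₁ + n₂ − 2 = 91
p-value = P(T ≤ -2.739) ≈ 0.0037
Since p ≈ 0.0037 < α = 0.1, reject H0; the evidence is statistically significant.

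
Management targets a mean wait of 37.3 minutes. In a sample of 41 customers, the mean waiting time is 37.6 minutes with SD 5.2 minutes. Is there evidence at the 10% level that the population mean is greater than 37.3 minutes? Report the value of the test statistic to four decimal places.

0.3694

H0: μ = 37.3; H1: μ > 37.3 (one-sample t-test, right-tailed).
t = (x̄ − μ₀)/(s/√n) = (37.6 − 37.3)/(5.2/√41) = 0.3694
df = n − 1 = 40
p-value = P(T ≥ 0.3694) ≈ 0.357
Since p ≈ 0.357 > α = 0.1, fail to reject H0; the evidence is not statistically significant.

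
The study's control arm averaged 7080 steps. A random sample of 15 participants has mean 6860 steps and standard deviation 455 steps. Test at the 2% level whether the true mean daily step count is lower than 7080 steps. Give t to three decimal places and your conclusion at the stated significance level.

t = -1.873; fail to reject H0

H0: μ = 7080; H1: μ < 7080 (one-sample t-test, left-tailed).
t = (x̄ − μ₀)/(s/√n) = (6860 − 7080)/(455/√15) = -1.873
df = n − 1 = 14
p-value = P(T ≤ -1.873) ≈ 0.0411
Since p ≈ 0.0411 > α = 0.02, fail to reject H0; the data do not provide sufficient evidence against H0.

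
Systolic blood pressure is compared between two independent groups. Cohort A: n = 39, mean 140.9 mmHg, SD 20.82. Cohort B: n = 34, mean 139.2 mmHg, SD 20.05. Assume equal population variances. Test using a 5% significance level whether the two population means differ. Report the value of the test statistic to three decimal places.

0.354

Let group 1 = cohort A, group 2 = cohort B. H0: μ_1 = μ_2; H1: μ_1 ≠ μ_2 (two-sample pooled-variance t-test, two-sided).
s_p² = [(39−1)·20.82² + (34−1)·20.05²]/(39+34−2) = 418.846
t = (140.9 − 139.2)/√[418.846·(1/39 + 1/34)] = 0.354
df = n₁ + n₂ − 2 = 71
Two-sided p-value ≈ 0.724
Since p ≈ 0.724 > α = 0.05, fail to reject H0; the data do not provide sufficient evidence against H0.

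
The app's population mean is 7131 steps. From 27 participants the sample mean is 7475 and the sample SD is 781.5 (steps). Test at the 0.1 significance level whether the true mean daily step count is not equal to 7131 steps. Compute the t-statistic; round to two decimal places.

H0: μ = 7131; H1: μ ≠ 7131 (one-sample t-test, two-sided).
t = (x̄ − μ₀)/(s/√n) = (7475 − 7131)/(781.5/√27) = 2.29
df = n − 1 = 26
Two-sided p-value ≈ 0.0306
Since p ≈ 0.0306 < α = 0.1, reject H0; the data support H1.

2.29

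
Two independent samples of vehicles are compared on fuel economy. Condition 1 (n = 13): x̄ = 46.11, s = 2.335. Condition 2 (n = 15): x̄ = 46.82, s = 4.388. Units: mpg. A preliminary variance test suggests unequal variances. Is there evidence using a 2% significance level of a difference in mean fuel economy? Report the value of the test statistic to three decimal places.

-0.544

Let group 1 = condition 1, group 2 = condition 2. H0: μ_1 = μ_2; H1: μ_1 ≠ μ_2 (Welch's two-sample t-test, two-sided).
t = (x̄_1 − x̄_2)/√(s_1²/n_1 + s_2²/n_2) = (46.11 − 46.82)/√(2.335²/13 + 4.388²/15) = -0.544
Welch–Satterthwaite df ≈ 21.91
Two-sided p-value ≈ 0.5919
Since p ≈ 0.5919 > α = 0.02, fail to reject H0; the data do not provide sufficient evidence against H0.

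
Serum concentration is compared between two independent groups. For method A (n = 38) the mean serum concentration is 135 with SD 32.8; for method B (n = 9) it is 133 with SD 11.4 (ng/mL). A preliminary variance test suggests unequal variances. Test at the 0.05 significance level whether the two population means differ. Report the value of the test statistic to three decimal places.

Let group 1 = method A, group 2 = method B. H0: μ_1 = μ_2; H1: μ_1 ≠ μ_2 (Welch's two-sample t-test, two-sided).
t = (x̄_1 − x̄_2)/√(s_1²/n_1 + s_2²/n_2) = (135 − 133)/√(32.8²/38 + 11.4²/9) = 0.306
Welch–Satterthwaite df ≈ 38.29
Two-sided p-value ≈ 0.761
Since p ≈ 0.761 > α = 0.05, fail to reject H0; the data do not provide sufficient evidence against H0.

0.306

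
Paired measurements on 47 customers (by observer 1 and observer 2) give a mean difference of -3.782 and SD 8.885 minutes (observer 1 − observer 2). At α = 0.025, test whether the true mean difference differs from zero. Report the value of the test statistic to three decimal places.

-2.918

H0: μ_d = 0; H1: μ_d ≠ 0 (paired t-test on the differences, two-sided).
t = d̄/(s_d/√n) = -3.782/(8.885/√47) = -2.918
df = n − 1 = 46
Two-sided p-value ≈ 0.005
Since p ≈ 0.005 < α = 0.025, reject H0; the evidence is statistically significant.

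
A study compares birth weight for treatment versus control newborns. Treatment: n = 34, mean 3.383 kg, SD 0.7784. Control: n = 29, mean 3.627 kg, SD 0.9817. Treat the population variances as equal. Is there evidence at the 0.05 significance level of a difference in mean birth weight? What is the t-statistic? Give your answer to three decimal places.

-1.100

Let group 1 = treatment, group 2 = control. H0: μ_1 = μ_2; H1: μ_1 ≠ μ_2 (two-sample pooled-variance t-test, two-sided).
s_p² = [(34−1)·0.7784² + (29−1)·0.9817²]/(34+29−2) = 0.770156
t = (3.383 − 3.627)/√[0.770156·(1/34 + 1/29)] = -1.100
df = n₁ + n₂ − 2 = 61
Two-sided p-value ≈ 0.276
Since p ≈ 0.276 > α = 0.05, fail to reject H0; the evidence is not statistically significant.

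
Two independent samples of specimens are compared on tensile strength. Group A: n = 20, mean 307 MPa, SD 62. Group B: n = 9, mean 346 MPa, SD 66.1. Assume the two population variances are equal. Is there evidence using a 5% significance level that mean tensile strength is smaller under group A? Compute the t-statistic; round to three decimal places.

Let group 1 = group A, group 2 = group B. H0: μ_1 = μ_2; H1: μ_1 < μ_2 (two-sample pooled-variance t-test, left-tailed).
s_p² = [(20−1)·62² + (9−1)·66.1²]/(20+9−2) = 3999.62
t = (307 − 346)/√[3999.62·(1/20 + 1/9)] = -1.536
df = n₁ + n₂ − 2 = 27
p-value = P(T ≤ -1.536) ≈ 0.0680
Since p ≈ 0.0680 > α = 0.05, fail to reject H0; the data do not provide sufficient evidence against H0.

-1.536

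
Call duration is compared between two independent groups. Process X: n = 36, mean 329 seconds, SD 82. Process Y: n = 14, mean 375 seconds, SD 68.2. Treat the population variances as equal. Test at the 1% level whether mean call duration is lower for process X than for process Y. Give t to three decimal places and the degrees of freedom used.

t = -1.860, df = 48

Let group 1 = process X, group 2 = process Y. H0: μ_1 = μ_2; H1: μ_1 < μ_2 (two-sample pooled-variance t-test, left-tailed).
s_p² = [(36−1)·82² + (14−1)·68.2²]/(36+14−2) = 6162.63
t = (329 − 375)/√[6162.63·(1/36 + 1/14)] = -1.860
df = n₁ + n₂ − 2 = 48
p-value = P(T ≤ -1.860) ≈ 0.0345
Since p ≈ 0.0345 > α = 0.01, fail to reject H0; the evidence is not statistically significant.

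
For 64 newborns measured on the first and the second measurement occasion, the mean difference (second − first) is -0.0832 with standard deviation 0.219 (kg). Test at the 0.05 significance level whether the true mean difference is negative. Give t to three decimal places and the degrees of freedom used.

t = -3.039, df = 63

H0: μ_d = 0; H1: μ_d < 0 (paired t-test on the differences, left-tailed).
t = d̄/(s_d/√n) = -0.0832/(0.219/√64) = -3.039
df = n − 1 = 63
p-value = P(T ≤ -3.039) ≈ 0.0017
Since p ≈ 0.0017 < α = 0.05, reject H0; the evidence is statistically significant.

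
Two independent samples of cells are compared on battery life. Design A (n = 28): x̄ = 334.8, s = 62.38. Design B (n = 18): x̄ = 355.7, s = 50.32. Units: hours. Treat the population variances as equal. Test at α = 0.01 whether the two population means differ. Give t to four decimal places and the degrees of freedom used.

Let group 1 = design A, group 2 = design B. H0: μ_1 = μ_2; H1: μ_1 ≠ μ_2 (two-sample pooled-variance t-test, two-sided).
s_p² = [(28−1)·62.38² + (18−1)·50.32²]/(28+18−2) = 3366.13
t = (334.8 − 355.7)/√[3366.13·(1/28 + 1/18)] = -1.1924
df = n₁ + n₂ − 2 = 44
Two-sided p-value ≈ 0.240
Since p ≈ 0.240 > α = 0.01, fail to reject H0; the data do not provide sufficient evidence against H0.

t = -1.1924, df = 44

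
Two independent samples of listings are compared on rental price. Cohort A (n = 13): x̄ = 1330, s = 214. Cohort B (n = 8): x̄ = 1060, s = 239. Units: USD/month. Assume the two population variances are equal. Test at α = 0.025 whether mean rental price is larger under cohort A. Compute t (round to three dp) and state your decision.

Let group 1 = cohort A, group 2 = cohort B. H0: μ_1 = μ_2; H1: μ_1 > μ_2 (two-sample pooled-variance t-test, right-tailed).
s_p² = [(13−1)·214² + (8−1)·239²]/(13+8−2) = 49968.4
t = (1330 − 1060)/√[49968.4·(1/13 + 1/8)] = 2.688
df = n₁ + n₂ − 2 = 19
p-value = P(T ≥ 2.688) ≈ 0.007
Since p ≈ 0.007 < α = 0.025, reject H0; the evidence is statistically significant.

t = 2.688; reject H0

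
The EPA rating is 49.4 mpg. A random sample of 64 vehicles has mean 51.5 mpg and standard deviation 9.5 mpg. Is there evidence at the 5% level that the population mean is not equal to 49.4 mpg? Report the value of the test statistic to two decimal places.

H0: μ = 49.4; H1: μ ≠ 49.4 (one-sample t-test, two-sided).
t = (x̄ − μ₀)/(s/√n) = (51.5 − 49.4)/(9.5/√64) = 1.77
df = n − 1 = 63
Two-sided p-value ≈ 0.0818
Since p ≈ 0.0818 > α = 0.05, fail to reject H0; the data do not provide sufficient evidence against H0.

1.77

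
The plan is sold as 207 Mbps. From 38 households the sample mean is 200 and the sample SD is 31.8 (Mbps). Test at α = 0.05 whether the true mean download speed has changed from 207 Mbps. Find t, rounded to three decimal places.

-1.357

H0: μ = 207; H1: μ ≠ 207 (one-sample t-test, two-sided).
t = (x̄ − μ₀)/(s/√n) = (200 − 207)/(31.8/√38) = -1.357
df = n − 1 = 37
Two-sided p-value ≈ 0.183
Since p ≈ 0.183 > α = 0.05, fail to reject H0; the data do not provide sufficient evidence against H0.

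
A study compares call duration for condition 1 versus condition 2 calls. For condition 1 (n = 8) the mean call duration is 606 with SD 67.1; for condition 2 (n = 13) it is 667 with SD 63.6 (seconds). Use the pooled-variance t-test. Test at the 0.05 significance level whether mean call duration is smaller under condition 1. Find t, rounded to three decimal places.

Let group 1 = condition 1, group 2 = condition 2. H0: μ_1 = μ_2; H1: μ_1 < μ_2 (two-sample pooled-variance t-test, left-tailed).
s_p² = [(8−1)·67.1² + (13−1)·63.6²]/(8+13−2) = 4213.49
t = (606 − 667)/√[4213.49·(1/8 + 1/13)] = -2.091
df = n₁ + n₂ − 2 = 19
p-value = P(T ≤ -2.091) ≈ 0.0251
Since p ≈ 0.0251 < α = 0.05, reject H0; the evidence is statistically significant.

-2.091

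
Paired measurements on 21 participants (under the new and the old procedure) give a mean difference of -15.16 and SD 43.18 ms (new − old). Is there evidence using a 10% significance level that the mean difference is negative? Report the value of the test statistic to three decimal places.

-1.609

H0: μ_d = 0; H1: μ_d < 0 (paired t-test on the differences, left-tailed).
t = d̄/(s_d/√n) = -15.16/(43.18/√21) = -1.609
df = n − 1 = 20
p-value = P(T ≤ -1.609) ≈ 0.062
Since p ≈ 0.062 < α = 0.1, reject H0; the data support H1.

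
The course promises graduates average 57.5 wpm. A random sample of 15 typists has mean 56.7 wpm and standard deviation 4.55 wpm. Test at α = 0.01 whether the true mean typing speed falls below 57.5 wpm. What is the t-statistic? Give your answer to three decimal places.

-0.681

H0: μ = 57.5; H1: μ < 57.5 (one-sample t-test, left-tailed).
t = (x̄ − μ₀)/(s/√n) = (56.7 − 57.5)/(4.55/√15) = -0.681
df = n − 1 = 14
p-value = P(T ≤ -0.681) ≈ 0.2535
Since p ≈ 0.2535 > α = 0.01, fail to reject H0; the evidence is not statistically significant.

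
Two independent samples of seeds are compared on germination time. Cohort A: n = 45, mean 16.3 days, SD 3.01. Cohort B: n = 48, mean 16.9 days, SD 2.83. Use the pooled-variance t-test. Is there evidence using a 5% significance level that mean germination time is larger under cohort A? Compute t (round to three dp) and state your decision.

Let group 1 = cohort A, group 2 = cohort B. H0: μ_1 = μ_2; H1: μ_1 > μ_2 (two-sample pooled-variance t-test, right-tailed).
s_p² = [(45−1)·3.01² + (48−1)·2.83²]/(45+48−2) = 8.51717
t = (16.3 − 16.9)/√[8.51717·(1/45 + 1/48)] = -0.991
df = n₁ + n₂ − 2 = 91
p-value = P(T ≥ -0.991) ≈ 0.8378
Since p ≈ 0.8378 > α = 0.05, fail to reject H0; the evidence is not statistically significant.

t = -0.991; fail to reject H0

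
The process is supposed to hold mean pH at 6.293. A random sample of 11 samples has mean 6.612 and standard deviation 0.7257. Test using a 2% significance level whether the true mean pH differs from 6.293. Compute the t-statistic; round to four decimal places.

1.4579

H0: μ = 6.293; H1: μ ≠ 6.293 (one-sample t-test, two-sided).
t = (x̄ − μ₀)/(s/√n) = (6.612 − 6.293)/(0.7257/√11) = 1.4579
df = n − 1 = 10
Two-sided p-value ≈ 0.176
Since p ≈ 0.176 > α = 0.02, fail to reject H0; the data do not provide sufficient evidence against H0.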